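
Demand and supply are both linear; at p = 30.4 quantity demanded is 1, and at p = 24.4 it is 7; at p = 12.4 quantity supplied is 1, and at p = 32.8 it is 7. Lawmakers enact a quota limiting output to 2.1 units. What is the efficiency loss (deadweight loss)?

19.68

Demand slope = (24.4 − 30.4)/(7 − 1) = −1, so p = 31.4 − q.
Supply slope = (32.8 − 12.4)/(7 − 1) = 3.4, so p = 9 + 3.4q.
Competitive equilibrium: 31.4 − q = 9 + 3.4q → q* = 5.0909, p* = 26.3091.
At q = 2.1: demand price = 31.4 − 1·2.1 = 29.3; supply price = 9 + 3.4·2.1 = 16.14.
Δq = 5.0909 − 2.1 = 2.9909; wedge = 29.3 − 16.14 = 13.16.
DWL = ½ × 2.9909 × 13.16 = 19.68.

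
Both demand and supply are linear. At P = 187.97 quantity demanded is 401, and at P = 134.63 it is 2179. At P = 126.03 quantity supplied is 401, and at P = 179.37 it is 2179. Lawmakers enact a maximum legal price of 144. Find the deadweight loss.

Demand slope = (134.63 − 187.97)/(2179 − 401) = −0.03, so P = 200 − 0.03Q.
Supply slope = (179.37 − 126.03)/(2179 − 401) = 0.03, so P = 114 + 0.03Q.
Competitive equilibrium: 200 − 0.03Q = 114 + 0.03Q → Q* = 1433.3333, P* = 157.
At the ceiling P = 144, quantity supplied = (144 − 114)/0.03 = 1000.
Willingness to pay at Q' = 1000: 200 − 0.03·1000 = 170.
ΔQ = 1433.3333 − 1000 = 433.3333; wedge = 170 − 144 = 26.
DWL = ½ × 433.3333 × 26 = 5633.33.

5633.33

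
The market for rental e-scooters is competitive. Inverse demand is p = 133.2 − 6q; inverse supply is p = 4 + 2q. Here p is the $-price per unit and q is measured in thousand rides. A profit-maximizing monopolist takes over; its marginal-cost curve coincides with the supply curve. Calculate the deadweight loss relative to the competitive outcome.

Competitive equilibrium: 133.2 − 6q = 4 + 2q → q* = 16.15, p* = 36.3.
Marginal revenue: MR = 133.2 − 12q. Set MR = MC: 133.2 − 12q = 4 + 2q → q_m = 9.2286.
Price p_m = 133.2 − 6·9.2286 = 77.8284; MC(q_m) = 4 + 2·9.2286 = 22.4572.
Competitive q* = 16.15, so Δq = 6.9214; wedge = 77.8284 − 22.4572 = 55.3712.
DWL = ½ × 6.9214 × 55.3712 = $191.62 thousand.

$191.62 thousand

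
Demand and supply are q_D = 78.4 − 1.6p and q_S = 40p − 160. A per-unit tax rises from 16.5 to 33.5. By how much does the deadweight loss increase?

653.85

In inverse form: demand p = 49 − 0.625q, supply p = 4 + 0.025q.
Competitive equilibrium: 49 − 0.625q = 4 + 0.025q → q* = 69.2308, p* = 5.7308.
For a per-unit tax t: Δq = t/0.65, so DWL = ½·t·(t/0.65) = t²/1.3.
At t = 16.5: DWL = 209.423. At t = 33.5: DWL = 863.269.
Increase = 863.269 − 209.423 = 653.85.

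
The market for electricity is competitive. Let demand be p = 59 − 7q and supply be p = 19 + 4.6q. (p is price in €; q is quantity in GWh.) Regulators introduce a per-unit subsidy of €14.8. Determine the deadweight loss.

€9.44

Competitive equilibrium: 59 − 7q = 19 + 4.6q → q* = 3.4483, p* = 34.8621.
The subsidy lowers effective supply by 14.8: p = 4.2 + 4.6q.
New quantity: 59 − 7q = 4.2 + 4.6q → q' = 4.7241.
Overproduction Δq = 4.7241 − 3.4483 = 1.2758; wedge = subsidy = 14.8.
The triangle = ½ × 1.2758 × 14.8 = €9.44.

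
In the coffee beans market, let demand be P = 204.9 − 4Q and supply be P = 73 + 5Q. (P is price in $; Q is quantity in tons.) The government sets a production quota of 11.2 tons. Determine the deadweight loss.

Competitive equilibrium: 204.9 − 4Q = 73 + 5Q → Q* = 14.6556, P* = 146.2778.
At Q = 11.2: demand price = 204.9 − 4·11.2 = 160.1; supply price = 73 + 5·11.2 = 129.
ΔQ = 14.6556 − 11.2 = 3.4556; wedge = 160.1 − 129 = 31.1.
The triangle = ½ × 3.4556 × 31.1 = $53.73.

$53.73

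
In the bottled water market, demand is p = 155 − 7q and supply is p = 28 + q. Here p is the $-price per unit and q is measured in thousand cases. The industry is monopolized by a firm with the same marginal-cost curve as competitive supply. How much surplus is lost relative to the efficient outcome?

$219.53 thousand

Competitive equilibrium: 155 − 7q = 28 + q → q* = 15.875, p* = 43.875.
Marginal revenue: MR = 155 − 14q. Set MR = MC: 155 − 14q = 28 + q → q_m = 8.4667.
Price p_m = 155 − 7·8.4667 = 95.7331; MC(q_m) = 28 + 1·8.4667 = 36.4667.
Competitive q* = 15.875, so Δq = 7.4083; wedge = 95.7331 − 36.4667 = 59.2664.
DWL = ½ × 7.4083 × 59.2664 = $219.53 thousand.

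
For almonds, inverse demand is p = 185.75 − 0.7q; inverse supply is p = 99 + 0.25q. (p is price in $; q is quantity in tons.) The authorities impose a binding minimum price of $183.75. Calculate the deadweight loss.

Competitive equilibrium: 185.75 − 0.7q = 99 + 0.25q → q* = 91.3158, p* = 121.8289.
At the floor p = 183.75, quantity demanded = (185.75 − 183.75)/0.7 = 2.8571.
Sellers' marginal cost at q' = 2.8571: 99 + 0.25·2.8571 = 99.7143.
Δq = 91.3158 − 2.8571 = 88.4587; wedge = 183.75 − 99.7143 = 84.0357.
Deadweight loss = ½ × 88.4587 × 84.0357 = $3716.84.

$3716.84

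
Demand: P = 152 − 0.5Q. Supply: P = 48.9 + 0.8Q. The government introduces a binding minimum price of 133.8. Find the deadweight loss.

1196.70

Competitive equilibrium: 152 − 0.5Q = 48.9 + 0.8Q → Q* = 79.3077, P* = 112.3462.
At the floor P = 133.8, quantity demanded = (152 − 133.8)/0.5 = 36.4.
Sellers' marginal cost at Q' = 36.4: 48.9 + 0.8·36.4 = 78.02.
ΔQ = 79.3077 − 36.4 = 42.9077; wedge = 133.8 − 78.02 = 55.78.
Welfare loss = ½ × 42.9077 × 55.78 = 1196.70.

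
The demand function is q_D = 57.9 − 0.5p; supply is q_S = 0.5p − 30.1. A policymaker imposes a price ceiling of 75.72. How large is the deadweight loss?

In inverse form: demand p = 115.8 − 2q, supply p = 60.2 + 2q.
Competitive equilibrium: 115.8 − 2q = 60.2 + 2q → q* = 13.9, p* = 88.
At the ceiling p = 75.72, quantity supplied = (75.72 − 60.2)/2 = 7.76.
Willingness to pay at q' = 7.76: 115.8 − 2·7.76 = 100.28.
Δq = 13.9 − 7.76 = 6.14; wedge = 100.28 − 75.72 = 24.56.
DWL = ½ × 6.14 × 24.56 = 75.40.

75.40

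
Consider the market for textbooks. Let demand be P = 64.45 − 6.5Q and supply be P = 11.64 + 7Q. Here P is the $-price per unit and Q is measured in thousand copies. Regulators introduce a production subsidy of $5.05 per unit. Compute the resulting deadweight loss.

$0.94 thousand

Competitive equilibrium: 64.45 − 6.5Q = 11.64 + 7Q → Q* = 3.9119, P* = 39.023.
The subsidy lowers effective supply by 5.05: P = 6.59 + 7Q.
New quantity: 64.45 − 6.5Q = 6.59 + 7Q → Q' = 4.2859.
Overproduction ΔQ = 4.2859 − 3.9119 = 0.374; wedge = subsidy = 5.05.
DWL = ½ × 0.374 × 5.05 = $0.94 thousand.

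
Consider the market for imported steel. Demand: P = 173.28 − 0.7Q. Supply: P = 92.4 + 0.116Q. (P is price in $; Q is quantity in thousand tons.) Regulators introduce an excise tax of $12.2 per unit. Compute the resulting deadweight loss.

$91.20 thousand

Competitive equilibrium: 173.28 − 0.7Q = 92.4 + 0.116Q → Q* = 99.1176, P* = 103.8976.
With the tax, the buyer price exceeds the seller price by 12.2: (173.28 − 0.7Q) − (92.4 + 0.116Q) = 12.2 → Q' = 84.1667.
ΔQ = 99.1176 − 84.1667 = 14.9509; the wedge equals the tax, 12.2.
The triangle = ½ × 14.9509 × 12.2 = $91.20 thousand.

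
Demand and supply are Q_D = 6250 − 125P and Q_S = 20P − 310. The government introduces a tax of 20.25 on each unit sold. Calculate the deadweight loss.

In inverse form: demand P = 50 − 0.008Q, supply P = 15.5 + 0.05Q.
Competitive equilibrium: 50 − 0.008Q = 15.5 + 0.05Q → Q* = 594.8276, P* = 45.2414.
With the tax, the buyer price exceeds the seller price by 20.25: (50 − 0.008Q) − (15.5 + 0.05Q) = 20.25 → Q' = 245.6897.
ΔQ = 594.8276 − 245.6897 = 349.1379; the wedge equals the tax, 20.25.
DWL = ½ × 349.1379 × 20.25 = 3535.02.

3535.02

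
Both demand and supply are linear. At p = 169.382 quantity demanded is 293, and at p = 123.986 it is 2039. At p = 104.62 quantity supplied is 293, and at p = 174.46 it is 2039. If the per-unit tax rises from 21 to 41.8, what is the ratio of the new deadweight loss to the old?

Demand slope = (123.986 − 169.382)/(2039 − 293) = −0.026, so p = 177 − 0.026q.
Supply slope = (174.46 − 104.62)/(2039 − 293) = 0.04, so p = 92.9 + 0.04q.
Competitive equilibrium: 177 − 0.026q = 92.9 + 0.04q → q* = 1274.2424, p* = 143.8697.
For a per-unit tax t: Δq = t/0.066, so DWL = ½·t·(t/0.066) = t²/0.132.
At t = 21: DWL = 3340.909. At t = 41.8: DWL = 13236.667.
Ratio = (41.8/21)² = 3.962.

3.962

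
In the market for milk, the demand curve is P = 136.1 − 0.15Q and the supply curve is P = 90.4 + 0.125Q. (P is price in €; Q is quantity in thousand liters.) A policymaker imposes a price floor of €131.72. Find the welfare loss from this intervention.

Competitive equilibrium: 136.1 − 0.15Q = 90.4 + 0.125Q → Q* = 166.1818, P* = 111.1727.
At the floor P = 131.72, quantity demanded = (136.1 − 131.72)/0.15 = 29.2.
Sellers' marginal cost at Q' = 29.2: 90.4 + 0.125·29.2 = 94.05.
ΔQ = 166.1818 − 29.2 = 136.9818; wedge = 131.72 − 94.05 = 37.67.
Deadweight loss = ½ × 136.9818 × 37.67 = €2580.05 thousand.

€2580.05 thousand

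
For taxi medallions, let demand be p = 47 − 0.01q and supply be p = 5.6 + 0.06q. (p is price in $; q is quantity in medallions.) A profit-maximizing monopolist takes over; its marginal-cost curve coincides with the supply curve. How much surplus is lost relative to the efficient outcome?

$191.29

Competitive equilibrium: 47 − 0.01q = 5.6 + 0.06q → q* = 591.4286, p* = 41.0857.
Marginal revenue: MR = 47 − 0.02q. Set MR = MC: 47 − 0.02q = 5.6 + 0.06q → q_m = 517.5.
Price p_m = 47 − 0.01·517.5 = 41.825; MC(q_m) = 5.6 + 0.06·517.5 = 36.65.
Competitive q* = 591.4286, so Δq = 73.9286; wedge = 41.825 − 36.65 = 5.175.
The triangle = ½ × 73.9286 × 5.175 = $191.29.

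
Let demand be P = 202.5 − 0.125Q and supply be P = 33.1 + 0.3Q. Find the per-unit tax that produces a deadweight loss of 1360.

34

Competitive equilibrium: 202.5 − 0.125Q = 33.1 + 0.3Q → Q* = 398.5882, P* = 152.6765.
A tax t gives ΔQ = t/0.425 and wedge t, so DWL = t²/0.85.
t²/0.85 = 1360 → t² = 1156 → t = 34.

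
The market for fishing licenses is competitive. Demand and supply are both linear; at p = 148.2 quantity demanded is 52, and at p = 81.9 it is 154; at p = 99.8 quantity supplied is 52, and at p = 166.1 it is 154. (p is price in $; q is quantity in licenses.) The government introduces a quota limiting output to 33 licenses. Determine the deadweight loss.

Demand slope = (81.9 − 148.2)/(154 − 52) = −0.65, so p = 182 − 0.65q.
Supply slope = (166.1 − 99.8)/(154 − 52) = 0.65, so p = 66 + 0.65q.
Competitive equilibrium: 182 − 0.65q = 66 + 0.65q → q* = 89.23077, p* = 124.
At q = 33: demand price = 182 − 0.65·33 = 160.55; supply price = 66 + 0.65·33 = 87.45.
Δq = 89.23077 − 33 = 56.23077; wedge = 160.55 − 87.45 = 73.1.
The triangle = ½ × 56.23077 × 73.1 = $2055.23.

$2055.23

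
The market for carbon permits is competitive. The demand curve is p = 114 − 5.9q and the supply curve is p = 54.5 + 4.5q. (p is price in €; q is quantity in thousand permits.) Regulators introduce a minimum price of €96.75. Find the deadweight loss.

Competitive equilibrium: 114 − 5.9q = 54.5 + 4.5q → q* = 5.7212, p* = 80.2452.
At the floor p = 96.75, quantity demanded = (114 − 96.75)/5.9 = 2.9237.
Sellers' marginal cost at q' = 2.9237: 54.5 + 4.5·2.9237 = 67.6567.
Δq = 5.7212 − 2.9237 = 2.7975; wedge = 96.75 − 67.6567 = 29.0933.
Welfare loss = ½ × 2.7975 × 29.0933 = €40.69 thousand.

€40.69 thousand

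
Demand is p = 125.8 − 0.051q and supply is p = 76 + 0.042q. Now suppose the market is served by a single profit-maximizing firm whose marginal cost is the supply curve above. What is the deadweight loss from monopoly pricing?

Competitive equilibrium: 125.8 − 0.051q = 76 + 0.042q → q* = 535.4839, p* = 98.4903.
Marginal revenue: MR = 125.8 − 0.102q. Set MR = MC: 125.8 − 0.102q = 76 + 0.042q → q_m = 345.8333.
Price p_m = 125.8 − 0.051·345.8333 = 108.1625; MC(q_m) = 76 + 0.042·345.8333 = 90.525.
Competitive q* = 535.4839, so Δq = 189.6506; wedge = 108.1625 − 90.525 = 17.6375.
Welfare loss = ½ × 189.6506 × 17.6375 = 1672.48.

1672.48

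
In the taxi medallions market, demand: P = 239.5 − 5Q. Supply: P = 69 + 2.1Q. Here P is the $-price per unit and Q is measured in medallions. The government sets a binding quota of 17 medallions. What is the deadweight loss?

$174.65

Competitive equilibrium: 239.5 − 5Q = 69 + 2.1Q → Q* = 24.0141, P* = 119.4296.
At Q = 17: demand price = 239.5 − 5·17 = 154.5; supply price = 69 + 2.1·17 = 104.7.
ΔQ = 24.0141 − 17 = 7.0141; wedge = 154.5 − 104.7 = 49.8.
Welfare loss = ½ × 7.0141 × 49.8 = $174.65.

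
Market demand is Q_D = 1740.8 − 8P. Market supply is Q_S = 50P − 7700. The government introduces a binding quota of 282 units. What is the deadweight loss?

1778.43

In inverse form: demand P = 217.6 − 0.125Q, supply P = 154 + 0.02Q.
Competitive equilibrium: 217.6 − 0.125Q = 154 + 0.02Q → Q* = 438.6207, P* = 162.7724.
At Q = 282: demand price = 217.6 − 0.125·282 = 182.35; supply price = 154 + 0.02·282 = 159.64.
ΔQ = 438.6207 − 282 = 156.6207; wedge = 182.35 − 159.64 = 22.71.
DWL = ½ × 156.6207 × 22.71 = 1778.43.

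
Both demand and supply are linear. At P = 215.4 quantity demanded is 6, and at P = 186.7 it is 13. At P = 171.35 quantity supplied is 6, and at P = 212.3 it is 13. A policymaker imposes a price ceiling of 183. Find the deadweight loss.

29.51

Demand slope = (186.7 − 215.4)/(13 − 6) = −4.1, so P = 240 − 4.1Q.
Supply slope = (212.3 − 171.35)/(13 − 6) = 5.85, so P = 136.25 + 5.85Q.
Competitive equilibrium: 240 − 4.1Q = 136.25 + 5.85Q → Q* = 10.4271, P* = 197.2487.
At the ceiling P = 183, quantity supplied = (183 − 136.25)/5.85 = 7.9915.
Willingness to pay at Q' = 7.9915: 240 − 4.1·7.9915 = 207.2349.
ΔQ = 10.4271 − 7.9915 = 2.4356; wedge = 207.2349 − 183 = 24.2349.
DWL = ½ × 2.4356 × 24.2349 = 29.51.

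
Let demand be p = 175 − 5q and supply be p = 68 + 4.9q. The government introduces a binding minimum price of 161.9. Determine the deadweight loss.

Competitive equilibrium: 175 − 5q = 68 + 4.9q → q* = 10.8081, p* = 120.9596.
At the floor p = 161.9, quantity demanded = (175 − 161.9)/5 = 2.62.
Sellers' marginal cost at q' = 2.62: 68 + 4.9·2.62 = 80.838.
Δq = 10.8081 − 2.62 = 8.1881; wedge = 161.9 − 80.838 = 81.062.
The triangle = ½ × 8.1881 × 81.062 = 331.87.

331.87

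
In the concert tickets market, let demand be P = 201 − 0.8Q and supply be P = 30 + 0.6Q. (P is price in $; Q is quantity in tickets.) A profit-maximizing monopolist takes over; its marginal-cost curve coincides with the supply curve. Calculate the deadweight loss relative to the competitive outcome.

Competitive equilibrium: 201 − 0.8Q = 30 + 0.6Q → Q* = 122.1429, P* = 103.2857.
Marginal revenue: MR = 201 − 1.6Q. Set MR = MC: 201 − 1.6Q = 30 + 0.6Q → Q_m = 77.7273.
Price P_m = 201 − 0.8·77.7273 = 138.8182; MC(Q_m) = 30 + 0.6·77.7273 = 76.6364.
Competitive Q* = 122.1429, so ΔQ = 44.4156; wedge = 138.8182 − 76.6364 = 62.1818.
The triangle = ½ × 44.4156 × 62.1818 = $1380.92.

$1380.92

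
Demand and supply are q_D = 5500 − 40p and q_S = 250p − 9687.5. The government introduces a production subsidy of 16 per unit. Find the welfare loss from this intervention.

In inverse form: demand p = 137.5 − 0.025q, supply p = 38.75 + 0.004q.
Competitive equilibrium: 137.5 − 0.025q = 38.75 + 0.004q → q* = 3405.1724, p* = 52.3707.
The subsidy lowers effective supply by 16: p = 22.75 + 0.004q.
New quantity: 137.5 − 0.025q = 22.75 + 0.004q → q' = 3956.8966.
Overproduction Δq = 3956.8966 − 3405.1724 = 551.7242; wedge = subsidy = 16.
Deadweight loss = ½ × 551.7242 × 16 = 4413.79.

4413.79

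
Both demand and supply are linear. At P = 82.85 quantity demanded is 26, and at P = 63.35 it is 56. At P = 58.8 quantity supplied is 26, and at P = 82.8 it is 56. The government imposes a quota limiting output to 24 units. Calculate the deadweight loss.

Demand slope = (63.35 − 82.85)/(56 − 26) = −0.65, so P = 99.75 − 0.65Q.
Supply slope = (82.8 − 58.8)/(56 − 26) = 0.8, so P = 38 + 0.8Q.
Competitive equilibrium: 99.75 − 0.65Q = 38 + 0.8Q → Q* = 42.5862, P* = 72.069.
At Q = 24: demand price = 99.75 − 0.65·24 = 84.15; supply price = 38 + 0.8·24 = 57.2.
ΔQ = 42.5862 − 24 = 18.5862; wedge = 84.15 − 57.2 = 26.95.
Welfare loss = ½ × 18.5862 × 26.95 = 250.45.

250.45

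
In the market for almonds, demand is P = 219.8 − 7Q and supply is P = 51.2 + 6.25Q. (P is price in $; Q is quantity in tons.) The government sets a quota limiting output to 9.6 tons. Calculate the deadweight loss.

Competitive equilibrium: 219.8 − 7Q = 51.2 + 6.25Q → Q* = 12.7245, P* = 130.7283.
At Q = 9.6: demand price = 219.8 − 7·9.6 = 152.6; supply price = 51.2 + 6.25·9.6 = 111.2.
ΔQ = 12.7245 − 9.6 = 3.1245; wedge = 152.6 − 111.2 = 41.4.
Deadweight loss = ½ × 3.1245 × 41.4 = $64.68.

$64.68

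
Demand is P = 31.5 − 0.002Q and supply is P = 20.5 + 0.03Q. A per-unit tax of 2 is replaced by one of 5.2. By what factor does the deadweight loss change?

Competitive equilibrium: 31.5 − 0.002Q = 20.5 + 0.03Q → Q* = 343.75, P* = 30.8125.
For a per-unit tax t: ΔQ = t/0.032, so DWL = ½·t·(t/0.032) = t²/0.064.
At t = 2: DWL = 62.5. At t = 5.2: DWL = 422.5.
Ratio = (5.2/2)² = 6.76.

6.76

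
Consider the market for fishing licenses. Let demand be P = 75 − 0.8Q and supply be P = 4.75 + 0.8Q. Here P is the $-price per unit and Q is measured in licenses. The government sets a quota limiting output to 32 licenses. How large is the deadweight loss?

$113.41

Competitive equilibrium: 75 − 0.8Q = 4.75 + 0.8Q → Q* = 43.9063, P* = 39.875.
At Q = 32: demand price = 75 − 0.8·32 = 49.4; supply price = 4.75 + 0.8·32 = 30.35.
ΔQ = 43.9063 − 32 = 11.9063; wedge = 49.4 − 30.35 = 19.05.
Welfare loss = ½ × 11.9063 × 19.05 = $113.41.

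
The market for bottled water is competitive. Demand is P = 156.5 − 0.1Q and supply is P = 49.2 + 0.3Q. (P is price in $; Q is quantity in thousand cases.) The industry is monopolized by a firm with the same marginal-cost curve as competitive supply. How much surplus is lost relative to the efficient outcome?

$575.66 thousand

Competitive equilibrium: 156.5 − 0.1Q = 49.2 + 0.3Q → Q* = 268.25, P* = 129.675.
Marginal revenue: MR = 156.5 − 0.2Q. Set MR = MC: 156.5 − 0.2Q = 49.2 + 0.3Q → Q_m = 214.6.
Price P_m = 156.5 − 0.1·214.6 = 135.04; MC(Q_m) = 49.2 + 0.3·214.6 = 113.58.
Competitive Q* = 268.25, so ΔQ = 53.65; wedge = 135.04 − 113.58 = 21.46.
The triangle = ½ × 53.65 × 21.46 = $575.66 thousand.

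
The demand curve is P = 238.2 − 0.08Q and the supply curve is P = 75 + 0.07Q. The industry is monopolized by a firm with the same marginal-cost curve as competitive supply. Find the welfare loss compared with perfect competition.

10740.97

Competitive equilibrium: 238.2 − 0.08Q = 75 + 0.07Q → Q* = 1088, P* = 151.16.
Marginal revenue: MR = 238.2 − 0.16Q. Set MR = MC: 238.2 − 0.16Q = 75 + 0.07Q → Q_m = 709.565217.
Price P_m = 238.2 − 0.08·709.565217 = 181.434783; MC(Q_m) = 75 + 0.07·709.565217 = 124.669565.
Competitive Q* = 1088, so ΔQ = 378.434783; wedge = 181.434783 − 124.669565 = 56.765218.
DWL = ½ × 378.434783 × 56.765218 = 10740.97.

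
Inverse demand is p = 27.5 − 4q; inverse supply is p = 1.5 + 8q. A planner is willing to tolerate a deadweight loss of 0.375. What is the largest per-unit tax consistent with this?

Competitive equilibrium: 27.5 − 4q = 1.5 + 8q → q* = 2.1667, p* = 18.8333.
A tax t gives Δq = t/12 and wedge t, so DWL = t²/24.
t²/24 = 0.375 → t² = 9 → t = 3.

3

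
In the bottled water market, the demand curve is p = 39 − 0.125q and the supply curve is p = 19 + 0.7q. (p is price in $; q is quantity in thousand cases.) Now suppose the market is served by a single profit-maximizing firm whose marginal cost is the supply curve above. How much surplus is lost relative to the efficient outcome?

Competitive equilibrium: 39 − 0.125q = 19 + 0.7q → q* = 24.2424, p* = 35.9697.
Marginal revenue: MR = 39 − 0.25q. Set MR = MC: 39 − 0.25q = 19 + 0.7q → q_m = 21.0526.
Price p_m = 39 − 0.125·21.0526 = 36.3684; MC(q_m) = 19 + 0.7·21.0526 = 33.7368.
Competitive q* = 24.2424, so Δq = 3.1898; wedge = 36.3684 − 33.7368 = 2.6316.
DWL = ½ × 3.1898 × 2.6316 = $4.20 thousand.

$4.20 thousand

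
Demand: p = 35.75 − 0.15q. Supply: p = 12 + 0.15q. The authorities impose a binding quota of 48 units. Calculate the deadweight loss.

145.70

Competitive equilibrium: 35.75 − 0.15q = 12 + 0.15q → q* = 79.1667, p* = 23.875.
At q = 48: demand price = 35.75 − 0.15·48 = 28.55; supply price = 12 + 0.15·48 = 19.2.
Δq = 79.1667 − 48 = 31.1667; wedge = 28.55 − 19.2 = 9.35.
The triangle = ½ × 31.1667 × 9.35 = 145.70.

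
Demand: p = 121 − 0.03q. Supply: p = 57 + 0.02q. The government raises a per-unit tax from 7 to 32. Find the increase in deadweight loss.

Competitive equilibrium: 121 − 0.03q = 57 + 0.02q → q* = 1280, p* = 82.6.
For a per-unit tax t: Δq = t/0.05, so DWL = ½·t·(t/0.05) = t²/0.1.
At t = 7: DWL = 490. At t = 32: DWL = 10240.
Increase = 10240 − 490 = 9750.

9750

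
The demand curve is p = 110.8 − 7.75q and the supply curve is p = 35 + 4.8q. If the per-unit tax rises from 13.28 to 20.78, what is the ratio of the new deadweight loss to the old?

2.448

Competitive equilibrium: 110.8 − 7.75q = 35 + 4.8q → q* = 6.0398, p* = 63.9912.
For a per-unit tax t: Δq = t/12.55, so DWL = ½·t·(t/12.55) = t²/25.1.
At t = 13.28: DWL = 7.026. At t = 20.78: DWL = 17.204.
Ratio = (20.78/13.28)² = 2.448.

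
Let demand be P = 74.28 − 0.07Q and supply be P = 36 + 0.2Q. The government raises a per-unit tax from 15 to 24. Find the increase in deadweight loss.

Competitive equilibrium: 74.28 − 0.07Q = 36 + 0.2Q → Q* = 141.7778, P* = 64.3556.
For a per-unit tax t: ΔQ = t/0.27, so DWL = ½·t·(t/0.27) = t²/0.54.
At t = 15: DWL = 416.667. At t = 24: DWL = 1066.667.
Increase = 1066.667 − 416.667 = 650.

650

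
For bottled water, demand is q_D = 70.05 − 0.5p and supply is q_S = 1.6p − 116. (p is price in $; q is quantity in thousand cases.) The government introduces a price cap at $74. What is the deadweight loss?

$715.75 thousand

In inverse form: demand p = 140.1 − 2q, supply p = 72.5 + 0.625q.
Competitive equilibrium: 140.1 − 2q = 72.5 + 0.625q → q* = 25.7524, p* = 88.5952.
At the ceiling p = 74, quantity supplied = (74 − 72.5)/0.625 = 2.4.
Willingness to pay at q' = 2.4: 140.1 − 2·2.4 = 135.3.
Δq = 25.7524 − 2.4 = 23.3524; wedge = 135.3 − 74 = 61.3.
The triangle = ½ × 23.3524 × 61.3 = $715.75 thousand.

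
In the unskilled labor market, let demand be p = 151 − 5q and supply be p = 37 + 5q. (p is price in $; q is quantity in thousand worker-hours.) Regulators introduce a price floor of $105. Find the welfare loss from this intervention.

$24.20 thousand

Competitive equilibrium: 151 − 5q = 37 + 5q → q* = 11.4, p* = 94.
At the floor p = 105, quantity demanded = (151 − 105)/5 = 9.2.
Sellers' marginal cost at q' = 9.2: 37 + 5·9.2 = 83.
Δq = 11.4 − 9.2 = 2.2; wedge = 105 − 83 = 22.
DWL = ½ × 2.2 × 22 = $24.20 thousand.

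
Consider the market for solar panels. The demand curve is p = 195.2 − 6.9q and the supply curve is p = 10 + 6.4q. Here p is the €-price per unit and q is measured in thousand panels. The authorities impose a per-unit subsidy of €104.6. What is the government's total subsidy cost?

€2279.18 thousand

Competitive equilibrium: 195.2 − 6.9q = 10 + 6.4q → q* = 13.9248, p* = 99.1188.
The subsidy lowers effective supply by 104.6: p = 6.4q − 94.6.
New quantity: 195.2 − 6.9q = 6.4q − 94.6 → q' = 21.7895.
Total subsidy cost = 104.6 × 21.7895 = €2279.18 thousand.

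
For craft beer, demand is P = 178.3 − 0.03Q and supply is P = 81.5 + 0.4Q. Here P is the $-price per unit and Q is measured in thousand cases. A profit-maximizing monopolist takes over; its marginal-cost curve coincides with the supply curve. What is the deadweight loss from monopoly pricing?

Competitive equilibrium: 178.3 − 0.03Q = 81.5 + 0.4Q → Q* = 225.1163, P* = 171.5465.
Marginal revenue: MR = 178.3 − 0.06Q. Set MR = MC: 178.3 − 0.06Q = 81.5 + 0.4Q → Q_m = 210.4348.
Price P_m = 178.3 − 0.03·210.4348 = 171.987; MC(Q_m) = 81.5 + 0.4·210.4348 = 165.6739.
Competitive Q* = 225.1163, so ΔQ = 14.6815; wedge = 171.987 − 165.6739 = 6.3131.
Deadweight loss = ½ × 14.6815 × 6.3131 = $46.34 thousand.

$46.34 thousand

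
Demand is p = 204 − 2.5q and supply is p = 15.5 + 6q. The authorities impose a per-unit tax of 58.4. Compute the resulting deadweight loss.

Competitive equilibrium: 204 − 2.5q = 15.5 + 6q → q* = 22.1765, p* = 148.5588.
With the tax, the buyer price exceeds the seller price by 58.4: (204 − 2.5q) − (15.5 + 6q) = 58.4 → q' = 15.3059.
Δq = 22.1765 − 15.3059 = 6.8706; the wedge equals the tax, 58.4.
Deadweight loss = ½ × 6.8706 × 58.4 = 200.62.

200.62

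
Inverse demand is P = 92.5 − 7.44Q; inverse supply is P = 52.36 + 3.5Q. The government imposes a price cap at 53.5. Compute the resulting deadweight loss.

61.15

Competitive equilibrium: 92.5 − 7.44Q = 52.36 + 3.5Q → Q* = 3.6691, P* = 65.2019.
At the ceiling P = 53.5, quantity supplied = (53.5 − 52.36)/3.5 = 0.3257.
Willingness to pay at Q' = 0.3257: 92.5 − 7.44·0.3257 = 90.0768.
ΔQ = 3.6691 − 0.3257 = 3.3434; wedge = 90.0768 − 53.5 = 36.5768.
Deadweight loss = ½ × 3.3434 × 36.5768 = 61.15.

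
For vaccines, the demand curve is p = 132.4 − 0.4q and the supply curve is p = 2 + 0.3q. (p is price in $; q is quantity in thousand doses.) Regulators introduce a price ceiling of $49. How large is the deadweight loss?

Competitive equilibrium: 132.4 − 0.4q = 2 + 0.3q → q* = 186.2857, p* = 57.8857.
At the ceiling p = 49, quantity supplied = (49 − 2)/0.3 = 156.6667.
Willingness to pay at q' = 156.6667: 132.4 − 0.4·156.6667 = 69.7333.
Δq = 186.2857 − 156.6667 = 29.619; wedge = 69.7333 − 49 = 20.7333.
The triangle = ½ × 29.619 × 20.7333 = $307.05 thousand.

$307.05 thousand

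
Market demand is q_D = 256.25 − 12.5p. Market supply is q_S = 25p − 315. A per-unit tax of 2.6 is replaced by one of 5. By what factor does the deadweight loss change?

In inverse form: demand p = 20.5 − 0.08q, supply p = 12.6 + 0.04q.
Competitive equilibrium: 20.5 − 0.08q = 12.6 + 0.04q → q* = 65.8333, p* = 15.2333.
For a per-unit tax t: Δq = t/0.12, so DWL = ½·t·(t/0.12) = t²/0.24.
At t = 2.6: DWL = 28.167. At t = 5: DWL = 104.167.
Ratio = (5/2.6)² = 3.698.

3.698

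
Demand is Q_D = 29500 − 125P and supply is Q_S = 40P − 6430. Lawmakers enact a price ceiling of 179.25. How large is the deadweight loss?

39146.80

In inverse form: demand P = 236 − 0.008Q, supply P = 160.75 + 0.025Q.
Competitive equilibrium: 236 − 0.008Q = 160.75 + 0.025Q → Q* = 2280.303, P* = 217.7576.
At the ceiling P = 179.25, quantity supplied = (179.25 − 160.75)/0.025 = 740.
Willingness to pay at Q' = 740: 236 − 0.008·740 = 230.08.
ΔQ = 2280.303 − 740 = 1540.303; wedge = 230.08 − 179.25 = 50.83.
DWL = ½ × 1540.303 × 50.83 = 39146.80.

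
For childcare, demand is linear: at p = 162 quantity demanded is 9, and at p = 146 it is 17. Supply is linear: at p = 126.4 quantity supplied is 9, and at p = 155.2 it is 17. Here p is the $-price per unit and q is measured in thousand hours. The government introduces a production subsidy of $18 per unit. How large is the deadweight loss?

Demand slope = (146 − 162)/(17 − 9) = −2, so p = 180 − 2q.
Supply slope = (155.2 − 126.4)/(17 − 9) = 3.6, so p = 94 + 3.6q.
Competitive equilibrium: 180 − 2q = 94 + 3.6q → q* = 15.3571, p* = 149.2857.
The subsidy lowers effective supply by 18: p = 76 + 3.6q.
New quantity: 180 − 2q = 76 + 3.6q → q' = 18.5714.
Overproduction Δq = 18.5714 − 15.3571 = 3.2143; wedge = subsidy = 18.
DWL = ½ × 3.2143 × 18 = $28.93 thousand.

$28.93 thousand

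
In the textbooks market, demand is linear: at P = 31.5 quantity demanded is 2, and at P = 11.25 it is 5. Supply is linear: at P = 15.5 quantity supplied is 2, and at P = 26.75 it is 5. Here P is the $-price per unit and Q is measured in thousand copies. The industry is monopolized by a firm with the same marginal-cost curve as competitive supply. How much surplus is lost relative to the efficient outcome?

Demand slope = (11.25 − 31.5)/(5 − 2) = −6.75, so P = 45 − 6.75Q.
Supply slope = (26.75 − 15.5)/(5 − 2) = 3.75, so P = 8 + 3.75Q.
Competitive equilibrium: 45 − 6.75Q = 8 + 3.75Q → Q* = 3.5238, P* = 21.2143.
Marginal revenue: MR = 45 − 13.5Q. Set MR = MC: 45 − 13.5Q = 8 + 3.75Q → Q_m = 2.1449.
Price P_m = 45 − 6.75·2.1449 = 30.5219; MC(Q_m) = 8 + 3.75·2.1449 = 16.0434.
Competitive Q* = 3.5238, so ΔQ = 1.3789; wedge = 30.5219 − 16.0434 = 14.4785.
DWL = ½ × 1.3789 × 14.4785 = $9.98 thousand.

$9.98 thousand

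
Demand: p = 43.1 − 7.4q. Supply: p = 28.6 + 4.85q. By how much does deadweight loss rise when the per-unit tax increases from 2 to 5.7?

1.16

Competitive equilibrium: 43.1 − 7.4q = 28.6 + 4.85q → q* = 1.1837, p* = 34.3408.
For a per-unit tax t: Δq = t/12.25, so DWL = ½·t·(t/12.25) = t²/24.5.
At t = 2: DWL = 0.163. At t = 5.7: DWL = 1.326.
Increase = 1.326 − 0.163 = 1.16.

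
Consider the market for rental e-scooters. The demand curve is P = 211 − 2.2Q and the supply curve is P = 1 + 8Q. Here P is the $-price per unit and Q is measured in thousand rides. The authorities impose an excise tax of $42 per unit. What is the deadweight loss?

Competitive equilibrium: 211 − 2.2Q = 1 + 8Q → Q* = 20.5882, P* = 165.7059.
With the tax, the buyer price exceeds the seller price by 42: (211 − 2.2Q) − (1 + 8Q) = 42 → Q' = 16.4706.
ΔQ = 20.5882 − 16.4706 = 4.1176; the wedge equals the tax, 42.
Deadweight loss = ½ × 4.1176 × 42 = $86.47 thousand.

$86.47 thousand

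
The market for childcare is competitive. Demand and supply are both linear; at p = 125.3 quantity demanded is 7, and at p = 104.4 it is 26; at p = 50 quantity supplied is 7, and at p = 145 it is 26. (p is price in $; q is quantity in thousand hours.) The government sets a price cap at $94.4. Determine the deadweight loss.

$36.60 thousand

Demand slope = (104.4 − 125.3)/(26 − 7) = −1.1, so p = 133 − 1.1q.
Supply slope = (145 − 50)/(26 − 7) = 5, so p = 15 + 5q.
Competitive equilibrium: 133 − 1.1q = 15 + 5q → q* = 19.3443, p* = 111.7213.
At the ceiling p = 94.4, quantity supplied = (94.4 − 15)/5 = 15.88.
Willingness to pay at q' = 15.88: 133 − 1.1·15.88 = 115.532.
Δq = 19.3443 − 15.88 = 3.4643; wedge = 115.532 − 94.4 = 21.132.
DWL = ½ × 3.4643 × 21.132 = $36.60 thousand.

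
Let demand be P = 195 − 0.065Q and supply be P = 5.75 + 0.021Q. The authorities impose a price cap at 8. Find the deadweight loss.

188446.85

Competitive equilibrium: 195 − 0.065Q = 5.75 + 0.021Q → Q* = 2200.5814, P* = 51.96221.
At the ceiling P = 8, quantity supplied = (8 − 5.75)/0.021 = 107.14286.
Willingness to pay at Q' = 107.14286: 195 − 0.065·107.14286 = 188.03571.
ΔQ = 2200.5814 − 107.14286 = 2093.43854; wedge = 188.03571 − 8 = 180.03571.
The triangle = ½ × 2093.43854 × 180.03571 = 188446.85.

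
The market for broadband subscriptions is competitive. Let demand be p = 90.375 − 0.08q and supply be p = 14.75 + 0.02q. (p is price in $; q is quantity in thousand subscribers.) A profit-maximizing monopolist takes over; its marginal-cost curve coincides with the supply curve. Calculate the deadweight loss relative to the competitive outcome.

Competitive equilibrium: 90.375 − 0.08q = 14.75 + 0.02q → q* = 756.25, p* = 29.875.
Marginal revenue: MR = 90.375 − 0.16q. Set MR = MC: 90.375 − 0.16q = 14.75 + 0.02q → q_m = 420.1389.
Price p_m = 90.375 − 0.08·420.1389 = 56.7639; MC(q_m) = 14.75 + 0.02·420.1389 = 23.1528.
Competitive q* = 756.25, so Δq = 336.1111; wedge = 56.7639 − 23.1528 = 33.6111.
Welfare loss = ½ × 336.1111 × 33.6111 = $5648.53 thousand.

$5648.53 thousand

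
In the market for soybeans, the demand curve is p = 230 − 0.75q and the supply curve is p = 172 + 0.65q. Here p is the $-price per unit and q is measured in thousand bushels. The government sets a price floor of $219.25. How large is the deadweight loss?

$513.91 thousand

Competitive equilibrium: 230 − 0.75q = 172 + 0.65q → q* = 41.4286, p* = 198.9286.
At the floor p = 219.25, quantity demanded = (230 − 219.25)/0.75 = 14.3333.
Sellers' marginal cost at q' = 14.3333: 172 + 0.65·14.3333 = 181.3166.
Δq = 41.4286 − 14.3333 = 27.0953; wedge = 219.25 − 181.3166 = 37.9334.
Deadweight loss = ½ × 27.0953 × 37.9334 = $513.91 thousand.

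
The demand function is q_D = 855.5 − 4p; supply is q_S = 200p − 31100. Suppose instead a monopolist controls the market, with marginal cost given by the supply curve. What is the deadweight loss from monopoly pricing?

1637.50

In inverse form: demand p = 213.875 − 0.25q, supply p = 155.5 + 0.005q.
Competitive equilibrium: 213.875 − 0.25q = 155.5 + 0.005q → q* = 228.9216, p* = 156.6446.
Marginal revenue: MR = 213.875 − 0.5q. Set MR = MC: 213.875 − 0.5q = 155.5 + 0.005q → q_m = 115.5941.
Price p_m = 213.875 − 0.25·115.5941 = 184.9765; MC(q_m) = 155.5 + 0.005·115.5941 = 156.078.
Competitive q* = 228.9216, so Δq = 113.3275; wedge = 184.9765 − 156.078 = 28.8985.
Deadweight loss = ½ × 113.3275 × 28.8985 = 1637.50.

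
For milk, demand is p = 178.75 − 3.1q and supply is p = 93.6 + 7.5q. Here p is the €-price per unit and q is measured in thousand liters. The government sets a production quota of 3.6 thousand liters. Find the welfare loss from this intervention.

€104.15 thousand

Competitive equilibrium: 178.75 − 3.1q = 93.6 + 7.5q → q* = 8.033, p* = 153.8476.
At q = 3.6: demand price = 178.75 − 3.1·3.6 = 167.59; supply price = 93.6 + 7.5·3.6 = 120.6.
Δq = 8.033 − 3.6 = 4.433; wedge = 167.59 − 120.6 = 46.99.
DWL = ½ × 4.433 × 46.99 = €104.15 thousand.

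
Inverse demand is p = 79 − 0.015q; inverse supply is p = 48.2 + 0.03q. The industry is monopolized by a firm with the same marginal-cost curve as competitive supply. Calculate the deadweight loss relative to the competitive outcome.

Competitive equilibrium: 79 − 0.015q = 48.2 + 0.03q → q* = 684.4444, p* = 68.7333.
Marginal revenue: MR = 79 − 0.03q. Set MR = MC: 79 − 0.03q = 48.2 + 0.03q → q_m = 513.3333.
Price p_m = 79 − 0.015·513.3333 = 71.3; MC(q_m) = 48.2 + 0.03·513.3333 = 63.6.
Competitive q* = 684.4444, so Δq = 171.1111; wedge = 71.3 − 63.6 = 7.7.
The triangle = ½ × 171.1111 × 7.7 = 658.78.

658.78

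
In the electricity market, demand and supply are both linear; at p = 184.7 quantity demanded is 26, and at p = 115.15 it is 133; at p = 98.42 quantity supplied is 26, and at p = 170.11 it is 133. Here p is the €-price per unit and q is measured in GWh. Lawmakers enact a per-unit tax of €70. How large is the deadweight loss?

€1856.06

Demand slope = (115.15 − 184.7)/(133 − 26) = −0.65, so p = 201.6 − 0.65q.
Supply slope = (170.11 − 98.42)/(133 − 26) = 0.67, so p = 81 + 0.67q.
Competitive equilibrium: 201.6 − 0.65q = 81 + 0.67q → q* = 91.3636, p* = 142.2136.
With the tax, the buyer price exceeds the seller price by 70: (201.6 − 0.65q) − (81 + 0.67q) = 70 → q' = 38.3333.
Δq = 91.3636 − 38.3333 = 53.0303; the wedge equals the tax, 70.
Deadweight loss = ½ × 53.0303 × 70 = €1856.06.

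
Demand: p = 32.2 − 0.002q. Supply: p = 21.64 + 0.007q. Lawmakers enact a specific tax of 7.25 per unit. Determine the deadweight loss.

2920.14

Competitive equilibrium: 32.2 − 0.002q = 21.64 + 0.007q → q* = 1173.3333, p* = 29.8533.
With the tax, the buyer price exceeds the seller price by 7.25: (32.2 − 0.002q) − (21.64 + 0.007q) = 7.25 → q' = 367.7778.
Δq = 1173.3333 − 367.7778 = 805.5555; the wedge equals the tax, 7.25.
Welfare loss = ½ × 805.5555 × 7.25 = 2920.14.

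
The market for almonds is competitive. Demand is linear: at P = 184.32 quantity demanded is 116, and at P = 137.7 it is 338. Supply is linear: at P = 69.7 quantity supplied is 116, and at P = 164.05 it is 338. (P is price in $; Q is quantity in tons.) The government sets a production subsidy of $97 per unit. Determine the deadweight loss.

$7408.66

Demand slope = (137.7 − 184.32)/(338 − 116) = −0.21, so P = 208.68 − 0.21Q.
Supply slope = (164.05 − 69.7)/(338 − 116) = 0.425, so P = 20.4 + 0.425Q.
Competitive equilibrium: 208.68 − 0.21Q = 20.4 + 0.425Q → Q* = 296.5039, P* = 146.4142.
The subsidy lowers effective supply by 97: P = 0.425Q − 76.6.
New quantity: 208.68 − 0.21Q = 0.425Q − 76.6 → Q' = 449.2598.
Overproduction ΔQ = 449.2598 − 296.5039 = 152.7559; wedge = subsidy = 97.
The triangle = ½ × 152.7559 × 97 = $7408.66.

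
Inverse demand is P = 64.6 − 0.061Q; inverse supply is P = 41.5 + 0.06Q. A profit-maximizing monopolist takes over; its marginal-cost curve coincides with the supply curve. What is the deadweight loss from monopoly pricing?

247.70

Competitive equilibrium: 64.6 − 0.061Q = 41.5 + 0.06Q → Q* = 190.9091, P* = 52.9545.
Marginal revenue: MR = 64.6 − 0.122Q. Set MR = MC: 64.6 − 0.122Q = 41.5 + 0.06Q → Q_m = 126.9231.
Price P_m = 64.6 − 0.061·126.9231 = 56.8577; MC(Q_m) = 41.5 + 0.06·126.9231 = 49.1154.
Competitive Q* = 190.9091, so ΔQ = 63.986; wedge = 56.8577 − 49.1154 = 7.7423.
DWL = ½ × 63.986 × 7.7423 = 247.70.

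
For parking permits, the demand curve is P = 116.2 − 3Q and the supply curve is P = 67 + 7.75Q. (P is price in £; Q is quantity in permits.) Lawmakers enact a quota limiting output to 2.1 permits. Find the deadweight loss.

Competitive equilibrium: 116.2 − 3Q = 67 + 7.75Q → Q* = 4.5767, P* = 102.4698.
At Q = 2.1: demand price = 116.2 − 3·2.1 = 109.9; supply price = 67 + 7.75·2.1 = 83.275.
ΔQ = 4.5767 − 2.1 = 2.4767; wedge = 109.9 − 83.275 = 26.625.
Deadweight loss = ½ × 2.4767 × 26.625 = £32.97.

£32.97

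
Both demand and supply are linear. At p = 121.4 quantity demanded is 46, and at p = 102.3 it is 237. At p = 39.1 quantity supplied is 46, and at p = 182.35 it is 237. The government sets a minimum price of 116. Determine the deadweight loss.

Demand slope = (102.3 − 121.4)/(237 − 46) = −0.1, so p = 126 − 0.1q.
Supply slope = (182.35 − 39.1)/(237 − 46) = 0.75, so p = 4.6 + 0.75q.
Competitive equilibrium: 126 − 0.1q = 4.6 + 0.75q → q* = 142.8235, p* = 111.7176.
At the floor p = 116, quantity demanded = (126 − 116)/0.1 = 100.
Sellers' marginal cost at q' = 100: 4.6 + 0.75·100 = 79.6.
Δq = 142.8235 − 100 = 42.8235; wedge = 116 − 79.6 = 36.4.
The triangle = ½ × 42.8235 × 36.4 = 779.39.

779.39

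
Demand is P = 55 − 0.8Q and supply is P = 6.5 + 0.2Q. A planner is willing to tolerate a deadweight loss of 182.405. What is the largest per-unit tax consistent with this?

Competitive equilibrium: 55 − 0.8Q = 6.5 + 0.2Q → Q* = 48.5, P* = 16.2.
A tax t gives ΔQ = t/1 and wedge t, so DWL = t²/2.
t²/2 = 182.405 → t² = 364.81 → t = 19.1.

19.1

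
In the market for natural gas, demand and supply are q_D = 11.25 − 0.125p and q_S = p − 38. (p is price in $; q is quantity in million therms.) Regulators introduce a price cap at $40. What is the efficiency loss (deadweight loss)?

$64.22 million

In inverse form: demand p = 90 − 8q, supply p = 38 + q.
Competitive equilibrium: 90 − 8q = 38 + q → q* = 5.7778, p* = 43.7778.
At the ceiling p = 40, quantity supplied = (40 − 38)/1 = 2.
Willingness to pay at q' = 2: 90 − 8·2 = 74.
Δq = 5.7778 − 2 = 3.7778; wedge = 74 − 40 = 34.
The triangle = ½ × 3.7778 × 34 = $64.22 million.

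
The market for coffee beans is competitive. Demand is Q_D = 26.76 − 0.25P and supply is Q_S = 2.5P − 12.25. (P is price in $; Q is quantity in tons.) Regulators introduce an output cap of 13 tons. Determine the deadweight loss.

In inverse form: demand P = 107.04 − 4Q, supply P = 4.9 + 0.4Q.
Competitive equilibrium: 107.04 − 4Q = 4.9 + 0.4Q → Q* = 23.2136, P* = 14.1855.
At Q = 13: demand price = 107.04 − 4·13 = 55.04; supply price = 4.9 + 0.4·13 = 10.1.
ΔQ = 23.2136 − 13 = 10.2136; wedge = 55.04 − 10.1 = 44.94.
Welfare loss = ½ × 10.2136 × 44.94 = $229.50.

$229.50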